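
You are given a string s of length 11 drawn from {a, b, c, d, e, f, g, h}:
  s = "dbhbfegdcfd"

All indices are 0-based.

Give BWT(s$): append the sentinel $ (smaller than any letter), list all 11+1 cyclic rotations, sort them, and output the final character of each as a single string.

dhddf$gfcbeb

rank  rotation      last
    0  $dbhbfegdcfd  d
    1  bfegdcfd$dbh  h
    2  bhbfegdcfd$d  d
    3  cfd$dbhbfegd  d
    4  d$dbhbfegdcf  f
    5  dbhbfegdcfd$  $
    6  dcfd$dbhbfeg  g
    7  egdcfd$dbhbf  f
    8  fd$dbhbfegdc  c
    9  fegdcfd$dbhb  b
   10  gdcfd$dbhbfe  e
   11  hbfegdcfd$db  b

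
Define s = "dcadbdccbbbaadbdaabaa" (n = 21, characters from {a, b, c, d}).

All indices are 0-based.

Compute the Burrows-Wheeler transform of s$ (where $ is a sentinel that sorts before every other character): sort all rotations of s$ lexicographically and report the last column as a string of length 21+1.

rank  rotation                last
    0  $dcadbdccbbbaadbdaabaa  a
    1  a$dcadbdccbbbaadbdaaba  a
    2  aa$dcadbdccbbbaadbdaab  b
    3  aabaa$dcadbdccbbbaadbd  d
    4  aadbdaabaa$dcadbdccbbb  b
    5  abaa$dcadbdccbbbaadbda  a
    6  adbdaabaa$dcadbdccbbba  a
    7  adbdccbbbaadbdaabaa$dc  c
    8  baa$dcadbdccbbbaadbdaa  a
    9  baadbdaabaa$dcadbdccbb  b
   10  bbaadbdaabaa$dcadbdccb  b
   11  bbbaadbdaabaa$dcadbdcc  c
   12  bdaabaa$dcadbdccbbbaad  d
   13  bdccbbbaadbdaabaa$dcad  d
   14  cadbdccbbbaadbdaabaa$d  d
   15  cbbbaadbdaabaa$dcadbdc  c
   16  ccbbbaadbdaabaa$dcadbd  d
   17  daabaa$dcadbdccbbbaadb  b
   18  dbdaabaa$dcadbdccbbbaa  a
   19  dbdccbbbaadbdaabaa$dca  a
   20  dcadbdccbbbaadbdaabaa$  $
   21  dccbbbaadbdaabaa$dcadb  b

aabdbaacabbcdddcdbaa$b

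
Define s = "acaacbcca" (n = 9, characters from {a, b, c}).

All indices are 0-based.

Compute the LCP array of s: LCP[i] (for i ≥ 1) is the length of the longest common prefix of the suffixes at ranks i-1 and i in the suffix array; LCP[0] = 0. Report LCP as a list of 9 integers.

[0, 1, 1, 2, 0, 0, 2, 1, 1]

sorted suffixes:
  #0 SA[0]=8  'a'
  #1 SA[1]=2  'aacbcca'
  #2 SA[2]=0  'acaacbcca'
  #3 SA[3]=3  'acbcca'
  #4 SA[4]=5  'bcca'
  #5 SA[5]=7  'ca'
  #6 SA[6]=1  'caacbcca'
  #7 SA[7]=4  'cbcca'
  #8 SA[8]=6  'cca'

SA = [8, 2, 0, 3, 5, 7, 1, 4, 6]
rank  pair      lcp
   1  s[8:],s[2:]  1  'a'
   2  s[2:],s[0:]  1  'a'
   3  s[0:],s[3:]  2  'ac'
   4  s[3:],s[5:]  0  ''
   5  s[5:],s[7:]  0  ''
   6  s[7:],s[1:]  2  'ca'
   7  s[1:],s[4:]  1  'c'
   8  s[4:],s[6:]  1  'c'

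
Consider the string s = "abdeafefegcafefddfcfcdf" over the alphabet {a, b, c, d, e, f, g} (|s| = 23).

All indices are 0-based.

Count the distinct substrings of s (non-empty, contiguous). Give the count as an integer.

251

rank→(start, suffix):
  0 → (0, 'abdeafefegcafefddfcfcdf')
  1 → (11, 'afefddfcfcdf')
  2 → (4, 'afefegcafefddfcfcdf')
  3 → (1, 'bdeafefegcafefddfcfcdf')
  4 → (10, 'cafefddfcfcdf')
  5 → (20, 'cdf')
  6 → (18, 'cfcdf')
  7 → (15, 'ddfcfcdf')
  8 → (2, 'deafefegcafefddfcfcdf')
  9 → (21, 'df')
  10 → (16, 'dfcfcdf')
  11 → (3, 'eafefegcafefddfcfcdf')
  12 → (13, 'efddfcfcdf')
  13 → (6, 'efegcafefddfcfcdf')
  14 → (8, 'egcafefddfcfcdf')
  15 → (22, 'f')
  16 → (19, 'fcdf')
  17 → (17, 'fcfcdf')
  18 → (14, 'fddfcfcdf')
  19 → (12, 'fefddfcfcdf')
  20 → (5, 'fefegcafefddfcfcdf')
  21 → (7, 'fegcafefddfcfcdf')
  22 → (9, 'gcafefddfcfcdf')

SA = [0, 11, 4, 1, 10, 20, 18, 15, 2, 21, 16, 3, 13, 6, 8, 22, 19, 17, 14, 12, 5, 7, 9]
i: (SA[i-1],SA[i]) lcp shared
  1: (0,11) 1 'a'
  2: (11,4) 4 'afef'
  3: (4,1) 0 ''
  4: (1,10) 0 ''
  5: (10,20) 1 'c'
  6: (20,18) 1 'c'
  7: (18,15) 0 ''
  8: (15,2) 1 'd'
  9: (2,21) 1 'd'
  10: (21,16) 2 'df'
  11: (16,3) 0 ''
  12: (3,13) 1 'e'
  13: (13,6) 2 'ef'
  14: (6,8) 1 'e'
  15: (8,22) 0 ''
  16: (22,19) 1 'f'
  17: (19,17) 2 'fc'
  18: (17,14) 1 'f'
  19: (14,12) 1 'f'
  20: (12,5) 3 'fef'
  21: (5,7) 2 'fe'
  22: (7,9) 0 ''

n(n+1)/2 = 23·24/2 = 276
Σ LCP = 0 + 1 + 4 + 0 + 0 + 1 + 1 + 0 + 1 + 1 + 2 + 0 + 1 + 2 + 1 + 0 + 1 + 2 + 1 + 1 + 3 + 2 + 0 = 25
distinct = 276 − 25 = 251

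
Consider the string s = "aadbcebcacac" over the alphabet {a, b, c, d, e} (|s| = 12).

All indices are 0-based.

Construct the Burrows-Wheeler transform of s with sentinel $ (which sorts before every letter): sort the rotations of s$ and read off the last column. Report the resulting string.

rank  rotation       last
    0  $aadbcebcacac  c
    1  aadbcebcacac$  $
    2  ac$aadbcebcac  c
    3  acac$aadbcebc  c
    4  adbcebcacac$a  a
    5  bcacac$aadbce  e
    6  bcebcacac$aad  d
    7  c$aadbcebcaca  a
    8  cac$aadbcebca  a
    9  cacac$aadbceb  b
   10  cebcacac$aadb  b
   11  dbcebcacac$aa  a
   12  ebcacac$aadbc  c

c$ccaedaabbac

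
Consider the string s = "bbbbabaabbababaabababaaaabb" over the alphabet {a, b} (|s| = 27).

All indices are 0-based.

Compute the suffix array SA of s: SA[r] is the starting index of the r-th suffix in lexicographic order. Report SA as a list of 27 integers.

[21, 22, 14, 23, 6, 19, 12, 4, 17, 10, 15, 24, 7, 26, 20, 13, 5, 18, 11, 3, 16, 9, 25, 2, 8, 1, 0]

sorted suffixes:
  #0 SA[0]=21  'aaaabb'
  #1 SA[1]=22  'aaabb'
  #2 SA[2]=14  'aabababaaaabb'
  #3 SA[3]=23  'aabb'
  #4 SA[4]=6  'aabbababaabababaaaabb'
  #5 SA[5]=19  'abaaaabb'
  #6 SA[6]=12  'abaabababaaaabb'
  #7 SA[7]=4  'abaabbababaabababaaaabb'
  #8 SA[8]=17  'ababaaaabb'
  #9 SA[9]=10  'ababaabababaaaabb'
  #10 SA[10]=15  'abababaaaabb'
  #11 SA[11]=24  'abb'
  #12 SA[12]=7  'abbababaabababaaaabb'
  #13 SA[13]=26  'b'
  #14 SA[14]=20  'baaaabb'
  #15 SA[15]=13  'baabababaaaabb'
  #16 SA[16]=5  'baabbababaabababaaaabb'
  #17 SA[17]=18  'babaaaabb'
  #18 SA[18]=11  'babaabababaaaabb'
  #19 SA[19]=3  'babaabbababaabababaaaabb'
  #20 SA[20]=16  'bababaaaabb'
  #21 SA[21]=9  'bababaabababaaaabb'
  #22 SA[22]=25  'bb'
  #23 SA[23]=2  'bbabaabbababaabababaaaabb'
  #24 SA[24]=8  'bbababaabababaaaabb'
  #25 SA[25]=1  'bbbabaabbababaabababaaaabb'
  #26 SA[26]=0  'bbbbabaabbababaabababaaaabb'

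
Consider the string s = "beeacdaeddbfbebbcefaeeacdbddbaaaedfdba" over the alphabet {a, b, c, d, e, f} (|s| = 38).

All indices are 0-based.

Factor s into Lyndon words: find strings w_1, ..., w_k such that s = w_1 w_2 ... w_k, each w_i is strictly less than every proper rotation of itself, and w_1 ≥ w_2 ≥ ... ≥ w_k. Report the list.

["bee", "acdaeddbfbebbcefaeeacdbddb", "aaaedfdb", "a"]

emit factor 1: 'bee' (i=0, period=3)
emit factor 2: 'acdaeddbfbebbcefaeeacdbddb' (i=3, period=26)
emit factor 3: 'aaaedfdb' (i=29, period=8)
emit factor 4: 'a' (i=37, period=1)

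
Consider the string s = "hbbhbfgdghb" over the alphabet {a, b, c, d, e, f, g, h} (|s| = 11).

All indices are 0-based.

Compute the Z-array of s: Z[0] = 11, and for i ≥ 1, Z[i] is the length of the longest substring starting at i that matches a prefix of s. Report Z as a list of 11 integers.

[11, 0, 0, 2, 0, 0, 0, 0, 0, 2, 0]

Z[0]=11
i=1: fresh scan; Z[1]=0
i=2: fresh scan; Z[2]=0
i=3: fresh scan; Z[3]=2 scan→box=[3,5)
i=4: min(r-i=1, Z[1]=0)=0; Z[4]=0
i=5: fresh scan; Z[5]=0
i=6: fresh scan; Z[6]=0
i=7: fresh scan; Z[7]=0
i=8: fresh scan; Z[8]=0
i=9: fresh scan; Z[9]=2 scan→box=[9,11)
i=10: min(r-i=1, Z[1]=0)=0; Z[10]=0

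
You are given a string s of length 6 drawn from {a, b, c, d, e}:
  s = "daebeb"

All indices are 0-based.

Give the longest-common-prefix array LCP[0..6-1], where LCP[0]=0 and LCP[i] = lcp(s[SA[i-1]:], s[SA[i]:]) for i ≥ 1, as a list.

sorted suffixes:
  #0 SA[0]=1  'aebeb'
  #1 SA[1]=5  'b'
  #2 SA[2]=3  'beb'
  #3 SA[3]=0  'daebeb'
  #4 SA[4]=4  'eb'
  #5 SA[5]=2  'ebeb'

SA = [1, 5, 3, 0, 4, 2]
rank  pair      lcp
   1  s[1:],s[5:]  0  ''
   2  s[5:],s[3:]  1  'b'
   3  s[3:],s[0:]  0  ''
   4  s[0:],s[4:]  0  ''
   5  s[4:],s[2:]  2  'eb'

[0, 0, 1, 0, 0, 2]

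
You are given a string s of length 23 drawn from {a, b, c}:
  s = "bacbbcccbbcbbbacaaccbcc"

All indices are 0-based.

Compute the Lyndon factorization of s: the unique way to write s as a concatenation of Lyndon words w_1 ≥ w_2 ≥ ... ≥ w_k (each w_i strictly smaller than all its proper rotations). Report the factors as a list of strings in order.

emit factor 1: 'b' (i=0, period=1)
emit factor 2: 'acbbcccbbcbbb' (i=1, period=13)
emit factor 3: 'ac' (i=14, period=2)
emit factor 4: 'aaccbcc' (i=16, period=7)

["b", "acbbcccbbcbbb", "ac", "aaccbcc"]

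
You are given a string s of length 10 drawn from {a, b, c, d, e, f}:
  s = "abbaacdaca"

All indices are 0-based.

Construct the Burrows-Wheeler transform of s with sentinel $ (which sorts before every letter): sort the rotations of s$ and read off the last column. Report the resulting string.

acb$dabaaac

rank  rotation     last
    0  $abbaacdaca  a
    1  a$abbaacdac  c
    2  aacdaca$abb  b
    3  abbaacdaca$  $
    4  aca$abbaacd  d
    5  acdaca$abba  a
    6  baacdaca$ab  b
    7  bbaacdaca$a  a
    8  ca$abbaacda  a
    9  cdaca$abbaa  a
   10  daca$abbaac  c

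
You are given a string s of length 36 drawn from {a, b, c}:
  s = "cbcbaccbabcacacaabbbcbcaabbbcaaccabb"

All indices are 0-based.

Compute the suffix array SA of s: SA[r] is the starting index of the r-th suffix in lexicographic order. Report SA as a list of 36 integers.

[23, 15, 29, 33, 24, 16, 8, 13, 11, 30, 4, 35, 7, 3, 34, 25, 17, 26, 18, 21, 27, 9, 1, 19, 22, 14, 28, 32, 12, 10, 6, 2, 20, 0, 31, 5]

sorted suffixes:
  #0 SA[0]=23  'aabbbcaaccabb'
  #1 SA[1]=15  'aabbbcbcaabbbcaaccabb'
  #2 SA[2]=29  'aaccabb'
  #3 SA[3]=33  'abb'
  #4 SA[4]=24  'abbbcaaccabb'
  #5 SA[5]=16  'abbbcbcaabbbcaaccabb'
  #6 SA[6]=8  'abcacacaabbbcbcaabbbcaaccabb'
  #7 SA[7]=13  'acaabbbcbcaabbbcaaccabb'
  #8 SA[8]=11  'acacaabbbcbcaabbbcaaccabb'
  #9 SA[9]=30  'accabb'
  #10 SA[10]=4  'accbabcacacaabbbcbcaabbbcaaccabb'
  #11 SA[11]=35  'b'
  #12 SA[12]=7  'babcacacaabbbcbcaabbbcaaccabb'
  #13 SA[13]=3  'baccbabcacacaabbbcbcaabbbcaaccabb'
  #14 SA[14]=34  'bb'
  #15 SA[15]=25  'bbbcaaccabb'
  #16 SA[16]=17  'bbbcbcaabbbcaaccabb'
  #17 SA[17]=26  'bbcaaccabb'
  #18 SA[18]=18  'bbcbcaabbbcaaccabb'
  #19 SA[19]=21  'bcaabbbcaaccabb'
  #20 SA[20]=27  'bcaaccabb'
  #21 SA[21]=9  'bcacacaabbbcbcaabbbcaaccabb'
  #22 SA[22]=1  'bcbaccbabcacacaabbbcbcaabbbcaaccabb'
  #23 SA[23]=19  'bcbcaabbbcaaccabb'
  #24 SA[24]=22  'caabbbcaaccabb'
  #25 SA[25]=14  'caabbbcbcaabbbcaaccabb'
  #26 SA[26]=28  'caaccabb'
  #27 SA[27]=32  'cabb'
  #28 SA[28]=12  'cacaabbbcbcaabbbcaaccabb'
  #29 SA[29]=10  'cacacaabbbcbcaabbbcaaccabb'
  #30 SA[30]=6  'cbabcacacaabbbcbcaabbbcaaccabb'
  #31 SA[31]=2  'cbaccbabcacacaabbbcbcaabbbcaaccabb'
  #32 SA[32]=20  'cbcaabbbcaaccabb'
  #33 SA[33]=0  'cbcbaccbabcacacaabbbcbcaabbbcaaccabb'
  #34 SA[34]=31  'ccabb'
  #35 SA[35]=5  'ccbabcacacaabbbcbcaabbbcaaccabb'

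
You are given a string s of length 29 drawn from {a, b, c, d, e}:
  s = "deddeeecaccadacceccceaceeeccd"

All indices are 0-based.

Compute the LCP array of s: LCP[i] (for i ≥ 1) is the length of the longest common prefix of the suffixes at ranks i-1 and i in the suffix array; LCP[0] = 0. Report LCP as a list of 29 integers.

rank | idx | suffix
   0 |   8 | accadacceccceaceeeccd
   1 |  13 | acceccceaceeeccd
   2 |  21 | aceeeccd
   3 |  11 | adacceccceaceeeccd
   4 |   7 | caccadacceccceaceeeccd
   5 |  10 | cadacceccceaceeeccd
   6 |   9 | ccadacceccceaceeeccd
   7 |  17 | ccceaceeeccd
   8 |  26 | ccd
   9 |  18 | cceaceeeccd
  10 |  14 | cceccceaceeeccd
  11 |  27 | cd
  12 |  19 | ceaceeeccd
  13 |  15 | ceccceaceeeccd
  14 |  22 | ceeeccd
  15 |  28 | d
  16 |  12 | dacceccceaceeeccd
  17 |   2 | ddeeecaccadacceccceaceeeccd
  18 |   0 | deddeeecaccadacceccceaceeeccd
  19 |   3 | deeecaccadacceccceaceeeccd
  20 |  20 | eaceeeccd
  21 |   6 | ecaccadacceccceaceeeccd
  22 |  16 | eccceaceeeccd
  23 |  25 | eccd
  24 |   1 | eddeeecaccadacceccceaceeeccd
  25 |   5 | eecaccadacceccceaceeeccd
  26 |  24 | eeccd
  27 |   4 | eeecaccadacceccceaceeeccd
  28 |  23 | eeeccd

SA = [8, 13, 21, 11, 7, 10, 9, 17, 26, 18, 14, 27, 19, 15, 22, 28, 12, 2, 0, 3, 20, 6, 16, 25, 1, 5, 24, 4, 23]
i: (SA[i-1],SA[i]) lcp shared
  1: (8,13) 3 'acc'
  2: (13,21) 2 'ac'
  3: (21,11) 1 'a'
  4: (11,7) 0 ''
  5: (7,10) 2 'ca'
  6: (10,9) 1 'c'
  7: (9,17) 2 'cc'
  8: (17,26) 2 'cc'
  9: (26,18) 2 'cc'
  10: (18,14) 3 'cce'
  11: (14,27) 1 'c'
  12: (27,19) 1 'c'
  13: (19,15) 2 'ce'
  14: (15,22) 2 'ce'
  15: (22,28) 0 ''
  16: (28,12) 1 'd'
  17: (12,2) 1 'd'
  18: (2,0) 1 'd'
  19: (0,3) 2 'de'
  20: (3,20) 0 ''
  21: (20,6) 1 'e'
  22: (6,16) 2 'ec'
  23: (16,25) 3 'ecc'
  24: (25,1) 1 'e'
  25: (1,5) 1 'e'
  26: (5,24) 3 'eec'
  27: (24,4) 2 'ee'
  28: (4,23) 4 'eeec'

[0, 3, 2, 1, 0, 2, 1, 2, 2, 2, 3, 1, 1, 2, 2, 0, 1, 1, 1, 2, 0, 1, 2, 3, 1, 1, 3, 2, 4]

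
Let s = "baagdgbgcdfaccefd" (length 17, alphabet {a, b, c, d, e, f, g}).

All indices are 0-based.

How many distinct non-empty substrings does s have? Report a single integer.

143

rank | idx | suffix
   0 |   1 | aagdgbgcdfaccefd
   1 |  11 | accefd
   2 |   2 | agdgbgcdfaccefd
   3 |   0 | baagdgbgcdfaccefd
   4 |   6 | bgcdfaccefd
   5 |  12 | ccefd
   6 |   8 | cdfaccefd
   7 |  13 | cefd
   8 |  16 | d
   9 |   9 | dfaccefd
  10 |   4 | dgbgcdfaccefd
  11 |  14 | efd
  12 |  10 | faccefd
  13 |  15 | fd
  14 |   5 | gbgcdfaccefd
  15 |   7 | gcdfaccefd
  16 |   3 | gdgbgcdfaccefd

SA = [1, 11, 2, 0, 6, 12, 8, 13, 16, 9, 4, 14, 10, 15, 5, 7, 3]
rank  pair      lcp
   1  s[1:],s[11:]  1  'a'
   2  s[11:],s[2:]  1  'a'
   3  s[2:],s[0:]  0  ''
   4  s[0:],s[6:]  1  'b'
   5  s[6:],s[12:]  0  ''
   6  s[12:],s[8:]  1  'c'
   7  s[8:],s[13:]  1  'c'
   8  s[13:],s[16:]  0  ''
   9  s[16:],s[9:]  1  'd'
  10  s[9:],s[4:]  1  'd'
  11  s[4:],s[14:]  0  ''
  12  s[14:],s[10:]  0  ''
  13  s[10:],s[15:]  1  'f'
  14  s[15:],s[5:]  0  ''
  15  s[5:],s[7:]  1  'g'
  16  s[7:],s[3:]  1  'g'

n(n+1)/2 = 17·18/2 = 153
Σ LCP = 0 + 1 + 1 + 0 + 1 + 0 + 1 + 1 + 0 + 1 + 1 + 0 + 0 + 1 + 0 + 1 + 1 = 10
distinct = 153 − 10 = 143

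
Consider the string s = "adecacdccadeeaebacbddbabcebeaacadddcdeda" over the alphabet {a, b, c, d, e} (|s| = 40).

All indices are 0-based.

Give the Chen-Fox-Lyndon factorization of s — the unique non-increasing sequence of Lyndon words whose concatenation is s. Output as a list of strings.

emit factor 1: 'adec' (i=0, period=4)
emit factor 2: 'acdccadeeaeb' (i=4, period=12)
emit factor 3: 'acbddb' (i=16, period=6)
emit factor 4: 'abcebe' (i=22, period=6)
emit factor 5: 'aacadddcded' (i=28, period=11)
emit factor 6: 'a' (i=39, period=1)

["adec", "acdccadeeaeb", "acbddb", "abcebe", "aacadddcded", "a"]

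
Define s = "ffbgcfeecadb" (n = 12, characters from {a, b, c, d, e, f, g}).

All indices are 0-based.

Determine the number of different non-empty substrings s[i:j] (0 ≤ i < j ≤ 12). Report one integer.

73

rank→(start, suffix):
  0 → (9, 'adb')
  1 → (11, 'b')
  2 → (2, 'bgcfeecadb')
  3 → (8, 'cadb')
  4 → (4, 'cfeecadb')
  5 → (10, 'db')
  6 → (7, 'ecadb')
  7 → (6, 'eecadb')
  8 → (1, 'fbgcfeecadb')
  9 → (5, 'feecadb')
  10 → (0, 'ffbgcfeecadb')
  11 → (3, 'gcfeecadb')

SA = [9, 11, 2, 8, 4, 10, 7, 6, 1, 5, 0, 3]
[i] adj suffixes → lcp
  [1] 9/11 → 0 ('')
  [2] 11/2 → 1 ('b')
  [3] 2/8 → 0 ('')
  [4] 8/4 → 1 ('c')
  [5] 4/10 → 0 ('')
  [6] 10/7 → 0 ('')
  [7] 7/6 → 1 ('e')
  [8] 6/1 → 0 ('')
  [9] 1/5 → 1 ('f')
  [10] 5/0 → 1 ('f')
  [11] 0/3 → 0 ('')

n(n+1)/2 = 12·13/2 = 78
Σ LCP = 0 + 0 + 1 + 0 + 1 + 0 + 0 + 1 + 0 + 1 + 1 + 0 = 5
distinct = 78 − 5 = 73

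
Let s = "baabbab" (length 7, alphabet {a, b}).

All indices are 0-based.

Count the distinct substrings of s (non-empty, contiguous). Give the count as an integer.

21

rank→(start, suffix):
  0 → (1, 'aabbab')
  1 → (5, 'ab')
  2 → (2, 'abbab')
  3 → (6, 'b')
  4 → (0, 'baabbab')
  5 → (4, 'bab')
  6 → (3, 'bbab')

SA = [1, 5, 2, 6, 0, 4, 3]
rank  pair      lcp
   1  s[1:],s[5:]  1  'a'
   2  s[5:],s[2:]  2  'ab'
   3  s[2:],s[6:]  0  ''
   4  s[6:],s[0:]  1  'b'
   5  s[0:],s[4:]  2  'ba'
   6  s[4:],s[3:]  1  'b'

n(n+1)/2 = 7·8/2 = 28
Σ LCP = 0 + 1 + 2 + 0 + 1 + 2 + 1 = 7
distinct = 28 − 7 = 21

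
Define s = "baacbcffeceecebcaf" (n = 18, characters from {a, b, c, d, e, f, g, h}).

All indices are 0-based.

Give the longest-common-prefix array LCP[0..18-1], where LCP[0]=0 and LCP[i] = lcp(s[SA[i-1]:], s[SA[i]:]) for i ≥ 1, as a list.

sorted suffixes:
  #0 SA[0]=1  'aacbcffeceecebcaf'
  #1 SA[1]=2  'acbcffeceecebcaf'
  #2 SA[2]=16  'af'
  #3 SA[3]=0  'baacbcffeceecebcaf'
  #4 SA[4]=14  'bcaf'
  #5 SA[5]=4  'bcffeceecebcaf'
  #6 SA[6]=15  'caf'
  #7 SA[7]=3  'cbcffeceecebcaf'
  #8 SA[8]=12  'cebcaf'
  #9 SA[9]=9  'ceecebcaf'
  #10 SA[10]=5  'cffeceecebcaf'
  #11 SA[11]=13  'ebcaf'
  #12 SA[12]=11  'ecebcaf'
  #13 SA[13]=8  'eceecebcaf'
  #14 SA[14]=10  'eecebcaf'
  #15 SA[15]=17  'f'
  #16 SA[16]=7  'feceecebcaf'
  #17 SA[17]=6  'ffeceecebcaf'

SA = [1, 2, 16, 0, 14, 4, 15, 3, 12, 9, 5, 13, 11, 8, 10, 17, 7, 6]
rank  pair      lcp
   1  s[1:],s[2:]  1  'a'
   2  s[2:],s[16:]  1  'a'
   3  s[16:],s[0:]  0  ''
   4  s[0:],s[14:]  1  'b'
   5  s[14:],s[4:]  2  'bc'
   6  s[4:],s[15:]  0  ''
   7  s[15:],s[3:]  1  'c'
   8  s[3:],s[12:]  1  'c'
   9  s[12:],s[9:]  2  'ce'
  10  s[9:],s[5:]  1  'c'
  11  s[5:],s[13:]  0  ''
  12  s[13:],s[11:]  1  'e'
  13  s[11:],s[8:]  3  'ece'
  14  s[8:],s[10:]  1  'e'
  15  s[10:],s[17:]  0  ''
  16  s[17:],s[7:]  1  'f'
  17  s[7:],s[6:]  1  'f'

[0, 1, 1, 0, 1, 2, 0, 1, 1, 2, 1, 0, 1, 3, 1, 0, 1, 1]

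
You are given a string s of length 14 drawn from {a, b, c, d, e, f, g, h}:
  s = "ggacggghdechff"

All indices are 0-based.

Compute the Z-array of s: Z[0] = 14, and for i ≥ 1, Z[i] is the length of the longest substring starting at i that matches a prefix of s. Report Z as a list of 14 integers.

Z[0]=14
i=1: outside box; Z[1]=1 scan→box=[1,2)
i=2: outside box; Z[2]=0
i=3: outside box; Z[3]=0
i=4: outside box; Z[4]=2 scan→box=[4,6)
i=5: min(r-i=1, Z[1]=1)=1; Z[5]=2 scan→box=[5,7)
i=6: min(r-i=1, Z[1]=1)=1; Z[6]=1
i=7: outside box; Z[7]=0
i=8: outside box; Z[8]=0
i=9: outside box; Z[9]=0
i=10: outside box; Z[10]=0
i=11: outside box; Z[11]=0
i=12: outside box; Z[12]=0
i=13: outside box; Z[13]=0

[14, 1, 0, 0, 2, 2, 1, 0, 0, 0, 0, 0, 0, 0]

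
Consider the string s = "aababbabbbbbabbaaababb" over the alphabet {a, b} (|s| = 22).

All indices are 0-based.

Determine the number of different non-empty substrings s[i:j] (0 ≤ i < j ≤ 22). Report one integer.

191

rank | idx | suffix
   0 |  15 | aaababb
   1 |  16 | aababb
   2 |   0 | aababbabbbbbabbaaababb
   3 |  17 | ababb
   4 |   1 | ababbabbbbbabbaaababb
   5 |  19 | abb
   6 |  12 | abbaaababb
   7 |   3 | abbabbbbbabbaaababb
   8 |   6 | abbbbbabbaaababb
   9 |  21 | b
  10 |  14 | baaababb
  11 |  18 | babb
  12 |  11 | babbaaababb
  13 |   2 | babbabbbbbabbaaababb
  14 |   5 | babbbbbabbaaababb
  15 |  20 | bb
  16 |  13 | bbaaababb
  17 |  10 | bbabbaaababb
  18 |   4 | bbabbbbbabbaaababb
  19 |   9 | bbbabbaaababb
  20 |   8 | bbbbabbaaababb
  21 |   7 | bbbbbabbaaababb

SA = [15, 16, 0, 17, 1, 19, 12, 3, 6, 21, 14, 18, 11, 2, 5, 20, 13, 10, 4, 9, 8, 7]
i: (SA[i-1],SA[i]) lcp shared
  1: (15,16) 2 'aa'
  2: (16,0) 6 'aababb'
  3: (0,17) 1 'a'
  4: (17,1) 5 'ababb'
  5: (1,19) 2 'ab'
  6: (19,12) 3 'abb'
  7: (12,3) 4 'abba'
  8: (3,6) 3 'abb'
  9: (6,21) 0 ''
  10: (21,14) 1 'b'
  11: (14,18) 2 'ba'
  12: (18,11) 4 'babb'
  13: (11,2) 5 'babba'
  14: (2,5) 4 'babb'
  15: (5,20) 1 'b'
  16: (20,13) 2 'bb'
  17: (13,10) 3 'bba'
  18: (10,4) 5 'bbabb'
  19: (4,9) 2 'bb'
  20: (9,8) 3 'bbb'
  21: (8,7) 4 'bbbb'

n(n+1)/2 = 22·23/2 = 253
Σ LCP = 0 + 2 + 6 + 1 + 5 + 2 + 3 + 4 + 3 + 0 + 1 + 2 + 4 + 5 + 4 + 1 + 2 + 3 + 5 + 2 + 3 + 4 = 62
distinct = 253 − 62 = 191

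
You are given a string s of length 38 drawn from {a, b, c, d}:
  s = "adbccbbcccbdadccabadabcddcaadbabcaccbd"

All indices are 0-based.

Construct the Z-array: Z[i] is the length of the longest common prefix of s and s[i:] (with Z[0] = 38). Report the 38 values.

[38, 0, 0, 0, 0, 0, 0, 0, 0, 0, 0, 0, 2, 0, 0, 0, 1, 0, 2, 0, 1, 0, 0, 0, 0, 0, 1, 3, 0, 0, 1, 0, 0, 1, 0, 0, 0, 0]

Z[0]=38
i=1: i≥r, start 0; Z[1]=0
i=2: i≥r, start 0; Z[2]=0
i=3: i≥r, start 0; Z[3]=0
i=4: i≥r, start 0; Z[4]=0
i=5: i≥r, start 0; Z[5]=0
i=6: i≥r, start 0; Z[6]=0
i=7: i≥r, start 0; Z[7]=0
i=8: i≥r, start 0; Z[8]=0
i=9: i≥r, start 0; Z[9]=0
i=10: i≥r, start 0; Z[10]=0
i=11: i≥r, start 0; Z[11]=0
i=12: i≥r, start 0; Z[12]=2 extend→box=[12,14)
i=13: min(r-i=1, Z[1]=0)=0; Z[13]=0
i=14: i≥r, start 0; Z[14]=0
i=15: i≥r, start 0; Z[15]=0
i=16: i≥r, start 0; Z[16]=1 extend→box=[16,17)
i=17: i≥r, start 0; Z[17]=0
i=18: i≥r, start 0; Z[18]=2 extend→box=[18,20)
i=19: min(r-i=1, Z[1]=0)=0; Z[19]=0
i=20: i≥r, start 0; Z[20]=1 extend→box=[20,21)
i=21: i≥r, start 0; Z[21]=0
i=22: i≥r, start 0; Z[22]=0
i=23: i≥r, start 0; Z[23]=0
i=24: i≥r, start 0; Z[24]=0
i=25: i≥r, start 0; Z[25]=0
i=26: i≥r, start 0; Z[26]=1 extend→box=[26,27)
i=27: i≥r, start 0; Z[27]=3 extend→box=[27,30)
i=28: min(r-i=2, Z[1]=0)=0; Z[28]=0
i=29: min(r-i=1, Z[2]=0)=0; Z[29]=0
i=30: i≥r, start 0; Z[30]=1 extend→box=[30,31)
i=31: i≥r, start 0; Z[31]=0
i=32: i≥r, start 0; Z[32]=0
i=33: i≥r, start 0; Z[33]=1 extend→box=[33,34)
i=34: i≥r, start 0; Z[34]=0
i=35: i≥r, start 0; Z[35]=0
i=36: i≥r, start 0; Z[36]=0
i=37: i≥r, start 0; Z[37]=0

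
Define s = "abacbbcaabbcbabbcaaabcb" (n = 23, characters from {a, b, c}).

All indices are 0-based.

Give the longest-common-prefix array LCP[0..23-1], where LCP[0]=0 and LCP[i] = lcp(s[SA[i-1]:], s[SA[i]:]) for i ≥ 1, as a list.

[0, 2, 3, 1, 2, 4, 2, 1, 0, 1, 2, 1, 5, 3, 1, 4, 2, 3, 0, 3, 1, 2, 2]

rank→(start, suffix):
  0 → (17, 'aaabcb')
  1 → (7, 'aabbcbabbcaaabcb')
  2 → (18, 'aabcb')
  3 → (0, 'abacbbcaabbcbabbcaaabcb')
  4 → (13, 'abbcaaabcb')
  5 → (8, 'abbcbabbcaaabcb')
  6 → (19, 'abcb')
  7 → (2, 'acbbcaabbcbabbcaaabcb')
  8 → (22, 'b')
  9 → (12, 'babbcaaabcb')
  10 → (1, 'bacbbcaabbcbabbcaaabcb')
  11 → (14, 'bbcaaabcb')
  12 → (4, 'bbcaabbcbabbcaaabcb')
  13 → (9, 'bbcbabbcaaabcb')
  14 → (15, 'bcaaabcb')
  15 → (5, 'bcaabbcbabbcaaabcb')
  16 → (20, 'bcb')
  17 → (10, 'bcbabbcaaabcb')
  18 → (16, 'caaabcb')
  19 → (6, 'caabbcbabbcaaabcb')
  20 → (21, 'cb')
  21 → (11, 'cbabbcaaabcb')
  22 → (3, 'cbbcaabbcbabbcaaabcb')

SA = [17, 7, 18, 0, 13, 8, 19, 2, 22, 12, 1, 14, 4, 9, 15, 5, 20, 10, 16, 6, 21, 11, 3]
[i] adj suffixes → lcp
  [1] 17/7 → 2 ('aa')
  [2] 7/18 → 3 ('aab')
  [3] 18/0 → 1 ('a')
  [4] 0/13 → 2 ('ab')
  [5] 13/8 → 4 ('abbc')
  [6] 8/19 → 2 ('ab')
  [7] 19/2 → 1 ('a')
  [8] 2/22 → 0 ('')
  [9] 22/12 → 1 ('b')
  [10] 12/1 → 2 ('ba')
  [11] 1/14 → 1 ('b')
  [12] 14/4 → 5 ('bbcaa')
  [13] 4/9 → 3 ('bbc')
  [14] 9/15 → 1 ('b')
  [15] 15/5 → 4 ('bcaa')
  [16] 5/20 → 2 ('bc')
  [17] 20/10 → 3 ('bcb')
  [18] 10/16 → 0 ('')
  [19] 16/6 → 3 ('caa')
  [20] 6/21 → 1 ('c')
  [21] 21/11 → 2 ('cb')
  [22] 11/3 → 2 ('cb')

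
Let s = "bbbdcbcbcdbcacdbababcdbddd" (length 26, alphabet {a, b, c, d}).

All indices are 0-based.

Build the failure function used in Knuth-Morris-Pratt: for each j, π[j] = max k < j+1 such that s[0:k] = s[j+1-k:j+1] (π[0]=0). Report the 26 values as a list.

π[0] = 0
j=1 s[j]='b': π[1]=1 (border 'b')
j=2 s[j]='b': π[2]=2 (border 'bb')
j=3 s[j]='d': k: 2→1→0; π[3]=0 (border '')
j=4 s[j]='c': π[4]=0 (border '')
j=5 s[j]='b': π[5]=1 (border 'b')
j=6 s[j]='c': k: 1→0; π[6]=0 (border '')
j=7 s[j]='b': π[7]=1 (border 'b')
j=8 s[j]='c': k: 1→0; π[8]=0 (border '')
j=9 s[j]='d': π[9]=0 (border '')
j=10 s[j]='b': π[10]=1 (border 'b')
j=11 s[j]='c': k: 1→0; π[11]=0 (border '')
j=12 s[j]='a': π[12]=0 (border '')
j=13 s[j]='c': π[13]=0 (border '')
j=14 s[j]='d': π[14]=0 (border '')
j=15 s[j]='b': π[15]=1 (border 'b')
j=16 s[j]='a': k: 1→0; π[16]=0 (border '')
j=17 s[j]='b': π[17]=1 (border 'b')
j=18 s[j]='a': k: 1→0; π[18]=0 (border '')
j=19 s[j]='b': π[19]=1 (border 'b')
j=20 s[j]='c': k: 1→0; π[20]=0 (border '')
j=21 s[j]='d': π[21]=0 (border '')
j=22 s[j]='b': π[22]=1 (border 'b')
j=23 s[j]='d': k: 1→0; π[23]=0 (border '')
j=24 s[j]='d': π[24]=0 (border '')
j=25 s[j]='d': π[25]=0 (border '')

[0, 1, 2, 0, 0, 1, 0, 1, 0, 0, 1, 0, 0, 0, 0, 1, 0, 1, 0, 1, 0, 0, 1, 0, 0, 0]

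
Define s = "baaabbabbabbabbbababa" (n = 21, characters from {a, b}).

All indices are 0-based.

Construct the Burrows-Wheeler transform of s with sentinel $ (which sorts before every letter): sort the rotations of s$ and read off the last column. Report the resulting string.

abbabbabbba$abbbbbaaaa

rank  rotation                last
    0  $baaabbabbabbabbbababa  a
    1  a$baaabbabbabbabbbabab  b
    2  aaabbabbabbabbbababa$b  b
    3  aabbabbabbabbbababa$ba  a
    4  aba$baaabbabbabbabbbab  b
    5  ababa$baaabbabbabbabbb  b
    6  abbabbabbabbbababa$baa  a
    7  abbabbabbbababa$baaabb  b
    8  abbabbbababa$baaabbabb  b
    9  abbbababa$baaabbabbabb  b
   10  ba$baaabbabbabbabbbaba  a
   11  baaabbabbabbabbbababa$  $
   12  baba$baaabbabbabbabbba  a
   13  bababa$baaabbabbabbabb  b
   14  babbabbabbbababa$baaab  b
   15  babbabbbababa$baaabbab  b
   16  babbbababa$baaabbabbab  b
   17  bbababa$baaabbabbabbab  b
   18  bbabbabbabbbababa$baaa  a
   19  bbabbabbbababa$baaabba  a
   20  bbabbbababa$baaabbabba  a
   21  bbbababa$baaabbabbabba  a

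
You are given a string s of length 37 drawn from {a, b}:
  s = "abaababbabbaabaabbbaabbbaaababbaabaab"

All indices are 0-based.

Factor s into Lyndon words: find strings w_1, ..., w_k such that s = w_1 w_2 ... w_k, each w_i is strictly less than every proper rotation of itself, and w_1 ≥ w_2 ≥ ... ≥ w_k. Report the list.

["ab", "aababbabb", "aabaabbbaabbb", "aaababbaabaab"]

emit factor 1: 'ab' (i=0, period=2)
emit factor 2: 'aababbabb' (i=2, period=9)
emit factor 3: 'aabaabbbaabbb' (i=11, period=13)
emit factor 4: 'aaababbaabaab' (i=24, period=13)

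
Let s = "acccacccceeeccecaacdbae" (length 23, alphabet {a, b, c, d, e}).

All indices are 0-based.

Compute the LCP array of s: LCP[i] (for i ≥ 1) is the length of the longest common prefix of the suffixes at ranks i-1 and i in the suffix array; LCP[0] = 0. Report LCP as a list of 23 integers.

rank→(start, suffix):
  0 → (16, 'aacdbae')
  1 → (0, 'acccacccceeeccecaacdbae')
  2 → (4, 'acccceeeccecaacdbae')
  3 → (17, 'acdbae')
  4 → (21, 'ae')
  5 → (20, 'bae')
  6 → (15, 'caacdbae')
  7 → (3, 'cacccceeeccecaacdbae')
  8 → (2, 'ccacccceeeccecaacdbae')
  9 → (1, 'cccacccceeeccecaacdbae')
  10 → (5, 'cccceeeccecaacdbae')
  11 → (6, 'ccceeeccecaacdbae')
  12 → (12, 'ccecaacdbae')
  13 → (7, 'cceeeccecaacdbae')
  14 → (18, 'cdbae')
  15 → (13, 'cecaacdbae')
  16 → (8, 'ceeeccecaacdbae')
  17 → (19, 'dbae')
  18 → (22, 'e')
  19 → (14, 'ecaacdbae')
  20 → (11, 'eccecaacdbae')
  21 → (10, 'eeccecaacdbae')
  22 → (9, 'eeeccecaacdbae')

SA = [16, 0, 4, 17, 21, 20, 15, 3, 2, 1, 5, 6, 12, 7, 18, 13, 8, 19, 22, 14, 11, 10, 9]
rank  pair      lcp
   1  s[16:],s[0:]  1  'a'
   2  s[0:],s[4:]  4  'accc'
   3  s[4:],s[17:]  2  'ac'
   4  s[17:],s[21:]  1  'a'
   5  s[21:],s[20:]  0  ''
   6  s[20:],s[15:]  0  ''
   7  s[15:],s[3:]  2  'ca'
   8  s[3:],s[2:]  1  'c'
   9  s[2:],s[1:]  2  'cc'
  10  s[1:],s[5:]  3  'ccc'
  11  s[5:],s[6:]  3  'ccc'
  12  s[6:],s[12:]  2  'cc'
  13  s[12:],s[7:]  3  'cce'
  14  s[7:],s[18:]  1  'c'
  15  s[18:],s[13:]  1  'c'
  16  s[13:],s[8:]  2  'ce'
  17  s[8:],s[19:]  0  ''
  18  s[19:],s[22:]  0  ''
  19  s[22:],s[14:]  1  'e'
  20  s[14:],s[11:]  2  'ec'
  21  s[11:],s[10:]  1  'e'
  22  s[10:],s[9:]  2  'ee'

[0, 1, 4, 2, 1, 0, 0, 2, 1, 2, 3, 3, 2, 3, 1, 1, 2, 0, 0, 1, 2, 1, 2]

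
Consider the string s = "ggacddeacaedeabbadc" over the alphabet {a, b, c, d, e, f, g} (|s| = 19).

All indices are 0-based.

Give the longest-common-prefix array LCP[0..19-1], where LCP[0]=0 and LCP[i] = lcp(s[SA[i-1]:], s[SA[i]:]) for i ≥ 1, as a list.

sorted suffixes:
  #0 SA[0]=13  'abbadc'
  #1 SA[1]=7  'acaedeabbadc'
  #2 SA[2]=2  'acddeacaedeabbadc'
  #3 SA[3]=16  'adc'
  #4 SA[4]=9  'aedeabbadc'
  #5 SA[5]=15  'badc'
  #6 SA[6]=14  'bbadc'
  #7 SA[7]=18  'c'
  #8 SA[8]=8  'caedeabbadc'
  #9 SA[9]=3  'cddeacaedeabbadc'
  #10 SA[10]=17  'dc'
  #11 SA[11]=4  'ddeacaedeabbadc'
  #12 SA[12]=11  'deabbadc'
  #13 SA[13]=5  'deacaedeabbadc'
  #14 SA[14]=12  'eabbadc'
  #15 SA[15]=6  'eacaedeabbadc'
  #16 SA[16]=10  'edeabbadc'
  #17 SA[17]=1  'gacddeacaedeabbadc'
  #18 SA[18]=0  'ggacddeacaedeabbadc'

SA = [13, 7, 2, 16, 9, 15, 14, 18, 8, 3, 17, 4, 11, 5, 12, 6, 10, 1, 0]
rank  pair      lcp
   1  s[13:],s[7:]  1  'a'
   2  s[7:],s[2:]  2  'ac'
   3  s[2:],s[16:]  1  'a'
   4  s[16:],s[9:]  1  'a'
   5  s[9:],s[15:]  0  ''
   6  s[15:],s[14:]  1  'b'
   7  s[14:],s[18:]  0  ''
   8  s[18:],s[8:]  1  'c'
   9  s[8:],s[3:]  1  'c'
  10  s[3:],s[17:]  0  ''
  11  s[17:],s[4:]  1  'd'
  12  s[4:],s[11:]  1  'd'
  13  s[11:],s[5:]  3  'dea'
  14  s[5:],s[12:]  0  ''
  15  s[12:],s[6:]  2  'ea'
  16  s[6:],s[10:]  1  'e'
  17  s[10:],s[1:]  0  ''
  18  s[1:],s[0:]  1  'g'

[0, 1, 2, 1, 1, 0, 1, 0, 1, 1, 0, 1, 1, 3, 0, 2, 1, 0, 1]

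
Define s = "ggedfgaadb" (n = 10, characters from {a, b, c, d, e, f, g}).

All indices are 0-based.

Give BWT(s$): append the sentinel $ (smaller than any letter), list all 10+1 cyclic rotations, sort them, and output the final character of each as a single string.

rank  rotation     last
    0  $ggedfgaadb  b
    1  aadb$ggedfg  g
    2  adb$ggedfga  a
    3  b$ggedfgaad  d
    4  db$ggedfgaa  a
    5  dfgaadb$gge  e
    6  edfgaadb$gg  g
    7  fgaadb$gged  d
    8  gaadb$ggedf  f
    9  gedfgaadb$g  g
   10  ggedfgaadb$  $

bgadaegdfg$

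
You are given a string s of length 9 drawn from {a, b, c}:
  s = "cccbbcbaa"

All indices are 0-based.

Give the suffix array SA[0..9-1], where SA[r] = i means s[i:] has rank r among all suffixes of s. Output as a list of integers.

[8, 7, 6, 3, 4, 5, 2, 1, 0]

rank→(start, suffix):
  0 → (8, 'a')
  1 → (7, 'aa')
  2 → (6, 'baa')
  3 → (3, 'bbcbaa')
  4 → (4, 'bcbaa')
  5 → (5, 'cbaa')
  6 → (2, 'cbbcbaa')
  7 → (1, 'ccbbcbaa')
  8 → (0, 'cccbbcbaa')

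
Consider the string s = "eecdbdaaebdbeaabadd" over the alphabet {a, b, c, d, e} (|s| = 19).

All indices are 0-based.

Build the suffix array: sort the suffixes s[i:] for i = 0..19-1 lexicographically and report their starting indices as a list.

sorted suffixes:
  #0 SA[0]=13  'aabadd'
  #1 SA[1]=6  'aaebdbeaabadd'
  #2 SA[2]=14  'abadd'
  #3 SA[3]=16  'add'
  #4 SA[4]=7  'aebdbeaabadd'
  #5 SA[5]=15  'badd'
  #6 SA[6]=4  'bdaaebdbeaabadd'
  #7 SA[7]=9  'bdbeaabadd'
  #8 SA[8]=11  'beaabadd'
  #9 SA[9]=2  'cdbdaaebdbeaabadd'
  #10 SA[10]=18  'd'
  #11 SA[11]=5  'daaebdbeaabadd'
  #12 SA[12]=3  'dbdaaebdbeaabadd'
  #13 SA[13]=10  'dbeaabadd'
  #14 SA[14]=17  'dd'
  #15 SA[15]=12  'eaabadd'
  #16 SA[16]=8  'ebdbeaabadd'
  #17 SA[17]=1  'ecdbdaaebdbeaabadd'
  #18 SA[18]=0  'eecdbdaaebdbeaabadd'

[13, 6, 14, 16, 7, 15, 4, 9, 11, 2, 18, 5, 3, 10, 17, 12, 8, 1, 0]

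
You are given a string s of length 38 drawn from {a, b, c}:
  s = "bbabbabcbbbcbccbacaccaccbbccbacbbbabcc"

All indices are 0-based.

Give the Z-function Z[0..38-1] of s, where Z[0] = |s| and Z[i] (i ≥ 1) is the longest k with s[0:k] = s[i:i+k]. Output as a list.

Z[0]=38
i=1: i≥r, start 0; Z[1]=1 scan→box=[1,2)
i=2: i≥r, start 0; Z[2]=0
i=3: i≥r, start 0; Z[3]=4 scan→box=[3,7)
i=4: min(r-i=3, Z[1]=1)=1; Z[4]=1
i=5: min(r-i=2, Z[2]=0)=0; Z[5]=0
i=6: min(r-i=1, Z[3]=4)=1; Z[6]=1
i=7: i≥r, start 0; Z[7]=0
i=8: i≥r, start 0; Z[8]=2 scan→box=[8,10)
i=9: min(r-i=1, Z[1]=1)=1; Z[9]=2 scan→box=[9,11)
i=10: min(r-i=1, Z[1]=1)=1; Z[10]=1
i=11: i≥r, start 0; Z[11]=0
i=12: i≥r, start 0; Z[12]=1 scan→box=[12,13)
i=13: i≥r, start 0; Z[13]=0
i=14: i≥r, start 0; Z[14]=0
i=15: i≥r, start 0; Z[15]=1 scan→box=[15,16)
i=16: i≥r, start 0; Z[16]=0
i=17: i≥r, start 0; Z[17]=0
i=18: i≥r, start 0; Z[18]=0
i=19: i≥r, start 0; Z[19]=0
i=20: i≥r, start 0; Z[20]=0
i=21: i≥r, start 0; Z[21]=0
i=22: i≥r, start 0; Z[22]=0
i=23: i≥r, start 0; Z[23]=0
i=24: i≥r, start 0; Z[24]=2 scan→box=[24,26)
i=25: min(r-i=1, Z[1]=1)=1; Z[25]=1
i=26: i≥r, start 0; Z[26]=0
i=27: i≥r, start 0; Z[27]=0
i=28: i≥r, start 0; Z[28]=1 scan→box=[28,29)
i=29: i≥r, start 0; Z[29]=0
i=30: i≥r, start 0; Z[30]=0
i=31: i≥r, start 0; Z[31]=2 scan→box=[31,33)
i=32: min(r-i=1, Z[1]=1)=1; Z[32]=4 scan→box=[32,36)
i=33: min(r-i=3, Z[1]=1)=1; Z[33]=1
i=34: min(r-i=2, Z[2]=0)=0; Z[34]=0
i=35: min(r-i=1, Z[3]=4)=1; Z[35]=1
i=36: i≥r, start 0; Z[36]=0
i=37: i≥r, start 0; Z[37]=0

[38, 1, 0, 4, 1, 0, 1, 0, 2, 2, 1, 0, 1, 0, 0, 1, 0, 0, 0, 0, 0, 0, 0, 0, 2, 1, 0, 0, 1, 0, 0, 2, 4, 1, 0, 1, 0, 0]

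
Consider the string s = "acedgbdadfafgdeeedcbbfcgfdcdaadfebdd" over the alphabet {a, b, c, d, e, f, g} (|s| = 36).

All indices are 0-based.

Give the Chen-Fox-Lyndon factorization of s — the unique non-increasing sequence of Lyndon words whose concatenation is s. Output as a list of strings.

emit factor 1: 'acedgbdadfafgdeeedcbbfcgfdcd' (i=0, period=28)
emit factor 2: 'aadfebdd' (i=28, period=8)

["acedgbdadfafgdeeedcbbfcgfdcd", "aadfebdd"]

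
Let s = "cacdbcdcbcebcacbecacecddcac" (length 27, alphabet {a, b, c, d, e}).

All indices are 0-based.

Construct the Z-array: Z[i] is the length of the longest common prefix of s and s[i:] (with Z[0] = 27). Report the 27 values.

Z[0]=27
i=1: i≥r, start 0; Z[1]=0
i=2: i≥r, start 0; Z[2]=1 extend→box=[2,3)
i=3: i≥r, start 0; Z[3]=0
i=4: i≥r, start 0; Z[4]=0
i=5: i≥r, start 0; Z[5]=1 extend→box=[5,6)
i=6: i≥r, start 0; Z[6]=0
i=7: i≥r, start 0; Z[7]=1 extend→box=[7,8)
i=8: i≥r, start 0; Z[8]=0
i=9: i≥r, start 0; Z[9]=1 extend→box=[9,10)
i=10: i≥r, start 0; Z[10]=0
i=11: i≥r, start 0; Z[11]=0
i=12: i≥r, start 0; Z[12]=3 extend→box=[12,15)
i=13: min(r-i=2, Z[1]=0)=0; Z[13]=0
i=14: min(r-i=1, Z[2]=1)=1; Z[14]=1
i=15: i≥r, start 0; Z[15]=0
i=16: i≥r, start 0; Z[16]=0
i=17: i≥r, start 0; Z[17]=3 extend→box=[17,20)
i=18: min(r-i=2, Z[1]=0)=0; Z[18]=0
i=19: min(r-i=1, Z[2]=1)=1; Z[19]=1
i=20: i≥r, start 0; Z[20]=0
i=21: i≥r, start 0; Z[21]=1 extend→box=[21,22)
i=22: i≥r, start 0; Z[22]=0
i=23: i≥r, start 0; Z[23]=0
i=24: i≥r, start 0; Z[24]=3 extend→box=[24,27)
i=25: min(r-i=2, Z[1]=0)=0; Z[25]=0
i=26: min(r-i=1, Z[2]=1)=1; Z[26]=1

[27, 0, 1, 0, 0, 1, 0, 1, 0, 1, 0, 0, 3, 0, 1, 0, 0, 3, 0, 1, 0, 1, 0, 0, 3, 0, 1]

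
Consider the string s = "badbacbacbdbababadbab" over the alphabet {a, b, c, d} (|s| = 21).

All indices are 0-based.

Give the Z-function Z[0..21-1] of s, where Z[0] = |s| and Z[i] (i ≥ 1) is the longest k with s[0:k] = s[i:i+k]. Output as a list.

[21, 0, 0, 2, 0, 0, 2, 0, 0, 1, 0, 2, 0, 2, 0, 5, 0, 0, 2, 0, 1]

Z[0]=21
i=1: i≥r, start 0; Z[1]=0
i=2: i≥r, start 0; Z[2]=0
i=3: i≥r, start 0; Z[3]=2 scan→box=[3,5)
i=4: min(r-i=1, Z[1]=0)=0; Z[4]=0
i=5: i≥r, start 0; Z[5]=0
i=6: i≥r, start 0; Z[6]=2 scan→box=[6,8)
i=7: min(r-i=1, Z[1]=0)=0; Z[7]=0
i=8: i≥r, start 0; Z[8]=0
i=9: i≥r, start 0; Z[9]=1 scan→box=[9,10)
i=10: i≥r, start 0; Z[10]=0
i=11: i≥r, start 0; Z[11]=2 scan→box=[11,13)
i=12: min(r-i=1, Z[1]=0)=0; Z[12]=0
i=13: i≥r, start 0; Z[13]=2 scan→box=[13,15)
i=14: min(r-i=1, Z[1]=0)=0; Z[14]=0
i=15: i≥r, start 0; Z[15]=5 scan→box=[15,20)
i=16: min(r-i=4, Z[1]=0)=0; Z[16]=0
i=17: min(r-i=3, Z[2]=0)=0; Z[17]=0
i=18: min(r-i=2, Z[3]=2)=2; Z[18]=2
i=19: min(r-i=1, Z[4]=0)=0; Z[19]=0
i=20: i≥r, start 0; Z[20]=1 scan→box=[20,21)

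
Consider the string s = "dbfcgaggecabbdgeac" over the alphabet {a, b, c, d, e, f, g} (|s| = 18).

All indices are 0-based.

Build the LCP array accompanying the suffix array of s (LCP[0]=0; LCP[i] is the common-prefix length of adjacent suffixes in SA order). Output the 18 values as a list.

sorted suffixes:
  #0 SA[0]=10  'abbdgeac'
  #1 SA[1]=16  'ac'
  #2 SA[2]=5  'aggecabbdgeac'
  #3 SA[3]=11  'bbdgeac'
  #4 SA[4]=12  'bdgeac'
  #5 SA[5]=1  'bfcgaggecabbdgeac'
  #6 SA[6]=17  'c'
  #7 SA[7]=9  'cabbdgeac'
  #8 SA[8]=3  'cgaggecabbdgeac'
  #9 SA[9]=0  'dbfcgaggecabbdgeac'
  #10 SA[10]=13  'dgeac'
  #11 SA[11]=15  'eac'
  #12 SA[12]=8  'ecabbdgeac'
  #13 SA[13]=2  'fcgaggecabbdgeac'
  #14 SA[14]=4  'gaggecabbdgeac'
  #15 SA[15]=14  'geac'
  #16 SA[16]=7  'gecabbdgeac'
  #17 SA[17]=6  'ggecabbdgeac'

SA = [10, 16, 5, 11, 12, 1, 17, 9, 3, 0, 13, 15, 8, 2, 4, 14, 7, 6]
rank  pair      lcp
   1  s[10:],s[16:]  1  'a'
   2  s[16:],s[5:]  1  'a'
   3  s[5:],s[11:]  0  ''
   4  s[11:],s[12:]  1  'b'
   5  s[12:],s[1:]  1  'b'
   6  s[1:],s[17:]  0  ''
   7  s[17:],s[9:]  1  'c'
   8  s[9:],s[3:]  1  'c'
   9  s[3:],s[0:]  0  ''
  10  s[0:],s[13:]  1  'd'
  11  s[13:],s[15:]  0  ''
  12  s[15:],s[8:]  1  'e'
  13  s[8:],s[2:]  0  ''
  14  s[2:],s[4:]  0  ''
  15  s[4:],s[14:]  1  'g'
  16  s[14:],s[7:]  2  'ge'
  17  s[7:],s[6:]  1  'g'

[0, 1, 1, 0, 1, 1, 0, 1, 1, 0, 1, 0, 1, 0, 0, 1, 2, 1]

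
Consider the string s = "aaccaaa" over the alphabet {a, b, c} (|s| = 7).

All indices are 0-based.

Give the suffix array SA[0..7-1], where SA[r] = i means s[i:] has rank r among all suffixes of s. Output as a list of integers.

[6, 5, 4, 0, 1, 3, 2]

rank | idx | suffix
   0 |   6 | a
   1 |   5 | aa
   2 |   4 | aaa
   3 |   0 | aaccaaa
   4 |   1 | accaaa
   5 |   3 | caaa
   6 |   2 | ccaaa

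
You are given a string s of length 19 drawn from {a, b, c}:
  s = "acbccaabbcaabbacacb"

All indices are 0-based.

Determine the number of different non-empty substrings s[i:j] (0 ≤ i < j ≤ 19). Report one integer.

158

rank→(start, suffix):
  0 → (10, 'aabbacacb')
  1 → (5, 'aabbcaabbacacb')
  2 → (11, 'abbacacb')
  3 → (6, 'abbcaabbacacb')
  4 → (14, 'acacb')
  5 → (16, 'acb')
  6 → (0, 'acbccaabbcaabbacacb')
  7 → (18, 'b')
  8 → (13, 'bacacb')
  9 → (12, 'bbacacb')
  10 → (7, 'bbcaabbacacb')
  11 → (8, 'bcaabbacacb')
  12 → (2, 'bccaabbcaabbacacb')
  13 → (9, 'caabbacacb')
  14 → (4, 'caabbcaabbacacb')
  15 → (15, 'cacb')
  16 → (17, 'cb')
  17 → (1, 'cbccaabbcaabbacacb')
  18 → (3, 'ccaabbcaabbacacb')

SA = [10, 5, 11, 6, 14, 16, 0, 18, 13, 12, 7, 8, 2, 9, 4, 15, 17, 1, 3]
i: (SA[i-1],SA[i]) lcp shared
  1: (10,5) 4 'aabb'
  2: (5,11) 1 'a'
  3: (11,6) 3 'abb'
  4: (6,14) 1 'a'
  5: (14,16) 2 'ac'
  6: (16,0) 3 'acb'
  7: (0,18) 0 ''
  8: (18,13) 1 'b'
  9: (13,12) 1 'b'
  10: (12,7) 2 'bb'
  11: (7,8) 1 'b'
  12: (8,2) 2 'bc'
  13: (2,9) 0 ''
  14: (9,4) 5 'caabb'
  15: (4,15) 2 'ca'
  16: (15,17) 1 'c'
  17: (17,1) 2 'cb'
  18: (1,3) 1 'c'

n(n+1)/2 = 19·20/2 = 190
Σ LCP = 0 + 4 + 1 + 3 + 1 + 2 + 3 + 0 + 1 + 1 + 2 + 1 + 2 + 0 + 5 + 2 + 1 + 2 + 1 = 32
distinct = 190 − 32 = 158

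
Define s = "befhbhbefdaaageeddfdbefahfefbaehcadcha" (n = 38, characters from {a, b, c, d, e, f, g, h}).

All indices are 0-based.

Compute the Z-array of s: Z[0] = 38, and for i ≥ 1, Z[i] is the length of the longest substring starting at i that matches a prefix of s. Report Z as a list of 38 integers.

[38, 0, 0, 0, 1, 0, 3, 0, 0, 0, 0, 0, 0, 0, 0, 0, 0, 0, 0, 0, 3, 0, 0, 0, 0, 0, 0, 0, 1, 0, 0, 0, 0, 0, 0, 0, 0, 0]

Z[0]=38
i=1: i≥r, start 0; Z[1]=0
i=2: i≥r, start 0; Z[2]=0
i=3: i≥r, start 0; Z[3]=0
i=4: i≥r, start 0; Z[4]=1 grow→box=[4,5)
i=5: i≥r, start 0; Z[5]=0
i=6: i≥r, start 0; Z[6]=3 grow→box=[6,9)
i=7: min(r-i=2, Z[1]=0)=0; Z[7]=0
i=8: min(r-i=1, Z[2]=0)=0; Z[8]=0
i=9: i≥r, start 0; Z[9]=0
i=10: i≥r, start 0; Z[10]=0
i=11: i≥r, start 0; Z[11]=0
i=12: i≥r, start 0; Z[12]=0
i=13: i≥r, start 0; Z[13]=0
i=14: i≥r, start 0; Z[14]=0
i=15: i≥r, start 0; Z[15]=0
i=16: i≥r, start 0; Z[16]=0
i=17: i≥r, start 0; Z[17]=0
i=18: i≥r, start 0; Z[18]=0
i=19: i≥r, start 0; Z[19]=0
i=20: i≥r, start 0; Z[20]=3 grow→box=[20,23)
i=21: min(r-i=2, Z[1]=0)=0; Z[21]=0
i=22: min(r-i=1, Z[2]=0)=0; Z[22]=0
i=23: i≥r, start 0; Z[23]=0
i=24: i≥r, start 0; Z[24]=0
i=25: i≥r, start 0; Z[25]=0
i=26: i≥r, start 0; Z[26]=0
i=27: i≥r, start 0; Z[27]=0
i=28: i≥r, start 0; Z[28]=1 grow→box=[28,29)
i=29: i≥r, start 0; Z[29]=0
i=30: i≥r, start 0; Z[30]=0
i=31: i≥r, start 0; Z[31]=0
i=32: i≥r, start 0; Z[32]=0
i=33: i≥r, start 0; Z[33]=0
i=34: i≥r, start 0; Z[34]=0
i=35: i≥r, start 0; Z[35]=0
i=36: i≥r, start 0; Z[36]=0
i=37: i≥r, start 0; Z[37]=0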